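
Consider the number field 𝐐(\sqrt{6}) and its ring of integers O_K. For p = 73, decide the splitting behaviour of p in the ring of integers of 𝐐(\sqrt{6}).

split

d = 6 ≡ 2 (mod 4), so O_K = ℤ[√6] and disc(K) = 4d = 24.
73 ∤ 24, so 73 is unramified.
Euler's criterion: 6^36 mod 73 = 1. Thus (6|73) = 1.
(6/73) = 1, so 73 splits.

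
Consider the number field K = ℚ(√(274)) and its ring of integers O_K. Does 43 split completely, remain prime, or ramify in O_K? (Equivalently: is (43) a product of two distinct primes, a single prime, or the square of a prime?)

43 splits in O_K

274 mod 4 = 2, hence disc K = 4·274 = 1096 and O_K = ℤ[√274].
disc(K) = 1096 is not divisible by 43; 43 is unramified.
(274/43) = 16^21 mod 43 = 1, giving Legendre symbol 1.
d is a quadratic residue mod p, hence 43 splits in O_K.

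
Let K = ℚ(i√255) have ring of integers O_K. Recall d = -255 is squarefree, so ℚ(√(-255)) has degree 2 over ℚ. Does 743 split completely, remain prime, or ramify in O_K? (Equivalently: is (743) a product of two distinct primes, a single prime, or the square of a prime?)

-255 mod 4 = 1, hence disc K = -255 and O_K = ℤ[(1+√-255)/2].
743 ∤ -255, so 743 is unramified.
Euler's criterion: (-255)^371 mod 743 = 742. Thus (-255|743) = -1.
(-255/743) = -1, so 743 is inert.

743 remains inert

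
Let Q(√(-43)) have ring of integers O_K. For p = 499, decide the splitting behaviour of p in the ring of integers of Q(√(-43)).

inert

Since -43 ≡ 1 mod 4, the ring of integers is ℤ[(1+√-43)/2] with discriminant -43.
Since gcd(499, -43) = 1 the prime 499 does not ramify.
Legendre symbol by Euler's criterion: (-43/499) ≡ (-43)^249 ≡ 498 (mod 499), i.e. (-43/499) = -1.
Legendre symbol -1 ⇒ 499 is inert.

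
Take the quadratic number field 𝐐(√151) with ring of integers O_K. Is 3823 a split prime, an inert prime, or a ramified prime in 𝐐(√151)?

Since 151 ≢ 1 mod 4, the ring of integers is ℤ[√151] with discriminant 4·151 = 604.
3823 ∤ 604, so 3823 is unramified.
Legendre symbol by Euler's criterion: (151/3823) ≡ 151^1911 ≡ 1 (mod 3823), i.e. (151/3823) = 1.
(151/3823) = 1, so 3823 splits.

split — (3823) = 𝔭₁𝔭₂ with 𝔭₁ ≠ 𝔭₂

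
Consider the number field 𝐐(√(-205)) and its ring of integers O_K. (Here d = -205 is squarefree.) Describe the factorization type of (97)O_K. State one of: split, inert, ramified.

-205 mod 4 = 3, hence disc K = 4·(-205) = -820 and O_K = ℤ[√-205].
disc(K) = -820 is not divisible by 97; 97 is unramified.
(-205/97) = 86^48 mod 97 = 1, giving Legendre symbol 1.
(-205/97) = 1, so 97 splits.

splits completely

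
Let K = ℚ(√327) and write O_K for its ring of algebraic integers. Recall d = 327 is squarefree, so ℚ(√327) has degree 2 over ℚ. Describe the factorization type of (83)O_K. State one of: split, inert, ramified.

Since 327 ≢ 1 mod 4, the ring of integers is ℤ[√327] with discriminant 4·327 = 1308.
Since gcd(83, 1308) = 1 the prime 83 does not ramify.
Legendre symbol by Euler's criterion: (327/83) ≡ 327^41 ≡ 1 (mod 83), i.e. (327/83) = 1.
d is a quadratic residue mod p, hence 83 splits in O_K.

split — (83) = 𝔭₁𝔭₂ with 𝔭₁ ≠ 𝔭₂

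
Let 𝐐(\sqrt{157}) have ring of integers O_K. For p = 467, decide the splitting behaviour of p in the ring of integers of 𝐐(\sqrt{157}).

splits completely

157 mod 4 = 1, hence disc K = 157 and O_K = ℤ[(1+√157)/2].
disc(K) = 157 is not divisible by 467; 467 is unramified.
Compute (157/467) via Euler: 157^((467-1)/2) mod 467 = 1, so (157/467) = 1.
(157/467) = 1, so 467 splits.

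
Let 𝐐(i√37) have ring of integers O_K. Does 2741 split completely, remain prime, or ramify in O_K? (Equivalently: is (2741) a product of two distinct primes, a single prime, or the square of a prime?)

d = -37 ≡ 3 (mod 4), so O_K = ℤ[√-37] and disc(K) = 4d = -148.
Since gcd(2741, -148) = 1 the prime 2741 does not ramify.
Euler's criterion: (-37)^1370 mod 2741 = 1. Thus (-37|2741) = 1.
Legendre symbol 1 ⇒ 2741 is split.

split — (2741) = 𝔭₁𝔭₂ with 𝔭₁ ≠ 𝔭₂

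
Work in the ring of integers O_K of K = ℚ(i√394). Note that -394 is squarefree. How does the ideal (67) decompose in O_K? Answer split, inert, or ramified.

p is inert

d = -394 ≡ 2 (mod 4), so O_K = ℤ[√-394] and disc(K) = 4d = -1576.
disc(K) = -1576 is not divisible by 67; 67 is unramified.
Euler's criterion: (-394)^33 mod 67 = 66. Thus (-394|67) = -1.
Legendre symbol -1 ⇒ 67 is inert.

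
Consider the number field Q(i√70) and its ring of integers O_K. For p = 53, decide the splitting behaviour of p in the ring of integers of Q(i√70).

split

Since -70 ≢ 1 mod 4, the ring of integers is ℤ[√-70] with discriminant 4·(-70) = -280.
Since gcd(53, -280) = 1 the prime 53 does not ramify.
Compute (-70/53) via Euler: 36^((53-1)/2) mod 53 = 1, so (-70/53) = 1.
Legendre symbol 1 ⇒ 53 is split.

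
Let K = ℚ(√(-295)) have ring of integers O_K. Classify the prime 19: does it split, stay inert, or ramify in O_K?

splits completely

Since -295 ≡ 1 mod 4, the ring of integers is ℤ[(1+√-295)/2] with discriminant -295.
19 ∤ -295, so 19 is unramified.
Compute (-295/19) via Euler: 9^((19-1)/2) mod 19 = 1, so (-295/19) = 1.
(-295/19) = 1, so 19 splits.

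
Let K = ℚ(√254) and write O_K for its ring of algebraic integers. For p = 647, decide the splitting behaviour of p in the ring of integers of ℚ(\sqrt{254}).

split

254 mod 4 = 2, hence disc K = 4·254 = 1016 and O_K = ℤ[√254].
Since gcd(647, 1016) = 1 the prime 647 does not ramify.
Euler's criterion: 254^323 mod 647 = 1. Thus (254|647) = 1.
Legendre symbol 1 ⇒ 647 is split.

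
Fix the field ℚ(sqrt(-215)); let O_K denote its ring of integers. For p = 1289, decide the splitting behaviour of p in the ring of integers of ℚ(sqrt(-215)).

d = -215 ≡ 1 (mod 4), so O_K = ℤ[(1+√-215)/2] and disc(K) = d = -215.
Since gcd(1289, -215) = 1 the prime 1289 does not ramify.
(-215/1289) = 1074^644 mod 1289 = 1288, giving Legendre symbol -1.
Legendre symbol -1 ⇒ 1289 is inert.

inert — (1289) stays prime in O_K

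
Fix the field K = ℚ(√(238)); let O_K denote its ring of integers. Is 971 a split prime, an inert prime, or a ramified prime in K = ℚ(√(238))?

inert — (971) stays prime in O_K

238 mod 4 = 2, hence disc K = 4·238 = 952 and O_K = ℤ[√238].
971 ∤ 952, so 971 is unramified.
Compute (238/971) via Euler: 238^((971-1)/2) mod 971 = 970, so (238/971) = -1.
Legendre symbol -1 ⇒ 971 is inert.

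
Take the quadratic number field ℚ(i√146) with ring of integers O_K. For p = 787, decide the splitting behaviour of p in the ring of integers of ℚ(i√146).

split — (787) = 𝔭₁𝔭₂ with 𝔭₁ ≠ 𝔭₂

-146 mod 4 = 2, hence disc K = 4·(-146) = -584 and O_K = ℤ[√-146].
Since gcd(787, -584) = 1 the prime 787 does not ramify.
Legendre symbol by Euler's criterion: (-146/787) ≡ (-146)^393 ≡ 1 (mod 787), i.e. (-146/787) = 1.
d is a quadratic residue mod p, hence 787 splits in O_K.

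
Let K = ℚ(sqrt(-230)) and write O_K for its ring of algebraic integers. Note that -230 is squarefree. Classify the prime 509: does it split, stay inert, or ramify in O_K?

-230 mod 4 = 2, hence disc K = 4·(-230) = -920 and O_K = ℤ[√-230].
disc(K) = -920 is not divisible by 509; 509 is unramified.
Legendre symbol by Euler's criterion: (-230/509) ≡ (-230)^254 ≡ 508 (mod 509), i.e. (-230/509) = -1.
d is a non-residue mod p, hence 509 remains inert in O_K.

509 remains inert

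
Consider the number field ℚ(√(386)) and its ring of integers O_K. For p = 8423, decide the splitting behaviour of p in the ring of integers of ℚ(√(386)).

p splits

d = 386 ≡ 2 (mod 4), so O_K = ℤ[√386] and disc(K) = 4d = 1544.
Since gcd(8423, 1544) = 1 the prime 8423 does not ramify.
Euler's criterion: 386^4211 mod 8423 = 1. Thus (386|8423) = 1.
Legendre symbol 1 ⇒ 8423 is split.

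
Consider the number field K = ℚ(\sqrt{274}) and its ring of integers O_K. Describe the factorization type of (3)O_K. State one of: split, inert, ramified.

split

Since 274 ≢ 1 mod 4, the ring of integers is ℤ[√274] with discriminant 4·274 = 1096.
disc(K) = 1096 is not divisible by 3; 3 is unramified.
Compute (274/3) via Euler: 1^((3-1)/2) mod 3 = 1, so (274/3) = 1.
(274/3) = 1, so 3 splits.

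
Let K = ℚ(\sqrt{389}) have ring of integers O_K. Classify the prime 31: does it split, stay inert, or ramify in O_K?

Since 389 ≡ 1 mod 4, the ring of integers is ℤ[(1+√389)/2] with discriminant 389.
Since gcd(31, 389) = 1 the prime 31 does not ramify.
Compute (389/31) via Euler: 17^((31-1)/2) mod 31 = 30, so (389/31) = -1.
Legendre symbol -1 ⇒ 31 is inert.

p is inert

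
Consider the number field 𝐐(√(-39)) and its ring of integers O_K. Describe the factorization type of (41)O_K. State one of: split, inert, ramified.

split — (41) = 𝔭₁𝔭₂ with 𝔭₁ ≠ 𝔭₂

d = -39 ≡ 1 (mod 4), so O_K = ℤ[(1+√-39)/2] and disc(K) = d = -39.
disc(K) = -39 is not divisible by 41; 41 is unramified.
(-39/41) = 2^20 mod 41 = 1, giving Legendre symbol 1.
(-39/41) = 1, so 41 splits.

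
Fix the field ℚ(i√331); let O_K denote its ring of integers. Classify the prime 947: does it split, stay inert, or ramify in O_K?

inert — (947) stays prime in O_K

-331 mod 4 = 1, hence disc K = -331 and O_K = ℤ[(1+√-331)/2].
947 ∤ -331, so 947 is unramified.
(-331/947) = 616^473 mod 947 = 946, giving Legendre symbol -1.
d is a non-residue mod p, hence 947 remains inert in O_K.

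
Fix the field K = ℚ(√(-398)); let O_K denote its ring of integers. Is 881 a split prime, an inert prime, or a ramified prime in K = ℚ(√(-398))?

881 remains inert

Since -398 ≢ 1 mod 4, the ring of integers is ℤ[√-398] with discriminant 4·(-398) = -1592.
881 ∤ -1592, so 881 is unramified.
Euler's criterion: (-398)^440 mod 881 = 880. Thus (-398|881) = -1.
Legendre symbol -1 ⇒ 881 is inert.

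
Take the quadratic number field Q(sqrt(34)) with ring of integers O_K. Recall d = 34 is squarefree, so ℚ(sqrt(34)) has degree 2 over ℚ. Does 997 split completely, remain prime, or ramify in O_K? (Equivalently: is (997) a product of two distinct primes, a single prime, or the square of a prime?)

d = 34 ≡ 2 (mod 4), so O_K = ℤ[√34] and disc(K) = 4d = 136.
disc(K) = 136 is not divisible by 997; 997 is unramified.
(34/997) = 34^498 mod 997 = 1, giving Legendre symbol 1.
(34/997) = 1, so 997 splits.

splits completely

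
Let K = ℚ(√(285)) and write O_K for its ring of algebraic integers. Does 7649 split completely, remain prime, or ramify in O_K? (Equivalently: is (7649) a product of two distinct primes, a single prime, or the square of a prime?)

7649 remains inert

d = 285 ≡ 1 (mod 4), so O_K = ℤ[(1+√285)/2] and disc(K) = d = 285.
7649 ∤ 285, so 7649 is unramified.
Legendre symbol by Euler's criterion: (285/7649) ≡ 285^3824 ≡ 7648 (mod 7649), i.e. (285/7649) = -1.
d is a non-residue mod p, hence 7649 remains inert in O_K.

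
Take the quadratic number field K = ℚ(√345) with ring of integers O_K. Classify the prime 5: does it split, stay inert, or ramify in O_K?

p ramifies

Since 345 ≡ 1 mod 4, the ring of integers is ℤ[(1+√345)/2] with discriminant 345.
Ramification test: 5 | 345. The prime 5 ramifies in K.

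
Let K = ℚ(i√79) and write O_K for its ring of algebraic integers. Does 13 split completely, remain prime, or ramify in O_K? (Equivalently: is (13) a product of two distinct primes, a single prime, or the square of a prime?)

13 splits in O_K

Since -79 ≡ 1 mod 4, the ring of integers is ℤ[(1+√-79)/2] with discriminant -79.
13 ∤ -79, so 13 is unramified.
Euler's criterion: (-79)^6 mod 13 = 1. Thus (-79|13) = 1.
Legendre symbol 1 ⇒ 13 is split.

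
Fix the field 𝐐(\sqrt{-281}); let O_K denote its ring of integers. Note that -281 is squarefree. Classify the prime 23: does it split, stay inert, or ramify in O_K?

d = -281 ≡ 3 (mod 4), so O_K = ℤ[√-281] and disc(K) = 4d = -1124.
Since gcd(23, -1124) = 1 the prime 23 does not ramify.
Euler's criterion: (-281)^11 mod 23 = 1. Thus (-281|23) = 1.
(-281/23) = 1, so 23 splits.

split — (23) = 𝔭₁𝔭₂ with 𝔭₁ ≠ 𝔭₂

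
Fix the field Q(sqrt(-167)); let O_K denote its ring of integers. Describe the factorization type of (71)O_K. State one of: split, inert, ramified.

inert — (71) stays prime in O_K

Since -167 ≡ 1 mod 4, the ring of integers is ℤ[(1+√-167)/2] with discriminant -167.
71 ∤ -167, so 71 is unramified.
(-167/71) = 46^35 mod 71 = 70, giving Legendre symbol -1.
Legendre symbol -1 ⇒ 71 is inert.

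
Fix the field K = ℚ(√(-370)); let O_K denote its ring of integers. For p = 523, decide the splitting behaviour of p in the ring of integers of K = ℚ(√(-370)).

p splits

-370 mod 4 = 2, hence disc K = 4·(-370) = -1480 and O_K = ℤ[√-370].
disc(K) = -1480 is not divisible by 523; 523 is unramified.
(-370/523) = 153^261 mod 523 = 1, giving Legendre symbol 1.
(-370/523) = 1, so 523 splits.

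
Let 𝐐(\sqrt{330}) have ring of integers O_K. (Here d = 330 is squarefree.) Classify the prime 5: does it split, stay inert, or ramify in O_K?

ramified

d = 330 ≡ 2 (mod 4), so O_K = ℤ[√330] and disc(K) = 4d = 1320.
Ramification test: 5 | 1320. The prime 5 ramifies in K.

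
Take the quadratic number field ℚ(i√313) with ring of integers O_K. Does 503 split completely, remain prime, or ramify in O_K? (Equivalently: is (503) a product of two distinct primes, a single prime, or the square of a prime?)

Since -313 ≢ 1 mod 4, the ring of integers is ℤ[√-313] with discriminant 4·(-313) = -1252.
Since gcd(503, -1252) = 1 the prime 503 does not ramify.
(-313/503) = 190^251 mod 503 = 1, giving Legendre symbol 1.
(-313/503) = 1, so 503 splits.

split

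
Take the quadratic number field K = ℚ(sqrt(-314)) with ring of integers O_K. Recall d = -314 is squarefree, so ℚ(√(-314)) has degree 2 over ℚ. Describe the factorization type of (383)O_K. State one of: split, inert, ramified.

d = -314 ≡ 2 (mod 4), so O_K = ℤ[√-314] and disc(K) = 4d = -1256.
383 ∤ -1256, so 383 is unramified.
(-314/383) = 69^191 mod 383 = 1, giving Legendre symbol 1.
(-314/383) = 1, so 383 splits.

split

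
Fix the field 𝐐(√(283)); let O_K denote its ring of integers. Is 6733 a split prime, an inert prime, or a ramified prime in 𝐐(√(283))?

inert

283 mod 4 = 3, hence disc K = 4·283 = 1132 and O_K = ℤ[√283].
Since gcd(6733, 1132) = 1 the prime 6733 does not ramify.
(283/6733) = 283^3366 mod 6733 = 6732, giving Legendre symbol -1.
Legendre symbol -1 ⇒ 6733 is inert.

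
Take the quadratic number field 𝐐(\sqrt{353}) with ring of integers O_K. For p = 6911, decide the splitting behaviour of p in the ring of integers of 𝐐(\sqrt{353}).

353 mod 4 = 1, hence disc K = 353 and O_K = ℤ[(1+√353)/2].
disc(K) = 353 is not divisible by 6911; 6911 is unramified.
Legendre symbol by Euler's criterion: (353/6911) ≡ 353^3455 ≡ 6910 (mod 6911), i.e. (353/6911) = -1.
Legendre symbol -1 ⇒ 6911 is inert.

6911 remains inert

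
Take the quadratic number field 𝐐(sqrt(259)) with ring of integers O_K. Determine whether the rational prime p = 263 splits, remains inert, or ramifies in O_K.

Since 259 ≢ 1 mod 4, the ring of integers is ℤ[√259] with discriminant 4·259 = 1036.
Since gcd(263, 1036) = 1 the prime 263 does not ramify.
Legendre symbol by Euler's criterion: (259/263) ≡ 259^131 ≡ 262 (mod 263), i.e. (259/263) = -1.
Legendre symbol -1 ⇒ 263 is inert.

inert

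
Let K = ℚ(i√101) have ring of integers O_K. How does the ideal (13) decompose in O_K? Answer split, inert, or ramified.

d = -101 ≡ 3 (mod 4), so O_K = ℤ[√-101] and disc(K) = 4d = -404.
disc(K) = -404 is not divisible by 13; 13 is unramified.
Euler's criterion: (-101)^6 mod 13 = 1. Thus (-101|13) = 1.
(-101/13) = 1, so 13 splits.

splits completely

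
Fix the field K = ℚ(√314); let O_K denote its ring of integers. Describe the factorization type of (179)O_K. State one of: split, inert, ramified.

179 splits in O_K

314 mod 4 = 2, hence disc K = 4·314 = 1256 and O_K = ℤ[√314].
179 ∤ 1256, so 179 is unramified.
(314/179) = 135^89 mod 179 = 1, giving Legendre symbol 1.
d is a quadratic residue mod p, hence 179 splits in O_K.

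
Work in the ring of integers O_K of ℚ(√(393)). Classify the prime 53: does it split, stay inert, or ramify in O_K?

393 mod 4 = 1, hence disc K = 393 and O_K = ℤ[(1+√393)/2].
53 ∤ 393, so 53 is unramified.
Compute (393/53) via Euler: 22^((53-1)/2) mod 53 = 52, so (393/53) = -1.
(393/53) = -1, so 53 is inert.

53 remains inert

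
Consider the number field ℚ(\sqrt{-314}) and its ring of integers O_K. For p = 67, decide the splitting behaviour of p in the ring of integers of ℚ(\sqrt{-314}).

split

d = -314 ≡ 2 (mod 4), so O_K = ℤ[√-314] and disc(K) = 4d = -1256.
67 ∤ -1256, so 67 is unramified.
Euler's criterion: (-314)^33 mod 67 = 1. Thus (-314|67) = 1.
Legendre symbol 1 ⇒ 67 is split.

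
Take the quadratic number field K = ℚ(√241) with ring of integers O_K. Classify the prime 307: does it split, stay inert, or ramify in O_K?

d = 241 ≡ 1 (mod 4), so O_K = ℤ[(1+√241)/2] and disc(K) = d = 241.
disc(K) = 241 is not divisible by 307; 307 is unramified.
Legendre symbol by Euler's criterion: (241/307) ≡ 241^153 ≡ 306 (mod 307), i.e. (241/307) = -1.
Legendre symbol -1 ⇒ 307 is inert.

remains prime (inert)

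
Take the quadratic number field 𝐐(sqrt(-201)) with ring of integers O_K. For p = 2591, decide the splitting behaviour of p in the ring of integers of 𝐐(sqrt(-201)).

2591 remains inert

-201 mod 4 = 3, hence disc K = 4·(-201) = -804 and O_K = ℤ[√-201].
Since gcd(2591, -804) = 1 the prime 2591 does not ramify.
Euler's criterion: (-201)^1295 mod 2591 = 2590. Thus (-201|2591) = -1.
(-201/2591) = -1, so 2591 is inert.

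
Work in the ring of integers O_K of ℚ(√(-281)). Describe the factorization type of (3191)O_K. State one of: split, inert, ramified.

d = -281 ≡ 3 (mod 4), so O_K = ℤ[√-281] and disc(K) = 4d = -1124.
Since gcd(3191, -1124) = 1 the prime 3191 does not ramify.
Legendre symbol by Euler's criterion: (-281/3191) ≡ (-281)^1595 ≡ 3190 (mod 3191), i.e. (-281/3191) = -1.
Legendre symbol -1 ⇒ 3191 is inert.

inert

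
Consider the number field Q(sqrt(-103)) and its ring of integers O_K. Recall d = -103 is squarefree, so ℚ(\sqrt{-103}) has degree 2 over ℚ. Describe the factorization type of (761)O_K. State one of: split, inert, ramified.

Since -103 ≡ 1 mod 4, the ring of integers is ℤ[(1+√-103)/2] with discriminant -103.
disc(K) = -103 is not divisible by 761; 761 is unramified.
Compute (-103/761) via Euler: 658^((761-1)/2) mod 761 = 760, so (-103/761) = -1.
(-103/761) = -1, so 761 is inert.

p is inert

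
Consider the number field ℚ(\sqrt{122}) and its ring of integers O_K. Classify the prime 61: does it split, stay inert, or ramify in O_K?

ramifies in O_K

d = 122 ≡ 2 (mod 4), so O_K = ℤ[√122] and disc(K) = 4d = 488.
disc(K) = 488 = 61·8, so p = 61 is ramified.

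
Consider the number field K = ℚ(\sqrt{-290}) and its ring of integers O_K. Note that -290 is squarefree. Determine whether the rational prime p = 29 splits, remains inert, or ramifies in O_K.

ramified

-290 mod 4 = 2, hence disc K = 4·(-290) = -1160 and O_K = ℤ[√-290].
Ramification test: 29 | -1160. The prime 29 ramifies in K.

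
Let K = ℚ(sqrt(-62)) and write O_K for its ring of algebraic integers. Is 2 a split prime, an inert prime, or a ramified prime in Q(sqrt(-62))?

ramifies in O_K

Since -62 ≢ 1 mod 4, the ring of integers is ℤ[√-62] with discriminant 4·(-62) = -248.
Ramification test: 2 | -248. The prime 2 ramifies in K.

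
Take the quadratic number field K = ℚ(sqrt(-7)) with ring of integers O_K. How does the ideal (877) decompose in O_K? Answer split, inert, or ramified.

-7 mod 4 = 1, hence disc K = -7 and O_K = ℤ[(1+√-7)/2].
877 ∤ -7, so 877 is unramified.
Legendre symbol by Euler's criterion: (-7/877) ≡ (-7)^438 ≡ 1 (mod 877), i.e. (-7/877) = 1.
Legendre symbol 1 ⇒ 877 is split.

split — (877) = 𝔭₁𝔭₂ with 𝔭₁ ≠ 𝔭₂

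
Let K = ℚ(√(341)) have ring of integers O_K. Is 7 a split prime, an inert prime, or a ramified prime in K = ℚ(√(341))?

remains prime (inert)

Since 341 ≡ 1 mod 4, the ring of integers is ℤ[(1+√341)/2] with discriminant 341.
Since gcd(7, 341) = 1 the prime 7 does not ramify.
Legendre symbol by Euler's criterion: (341/7) ≡ 341^3 ≡ 6 (mod 7), i.e. (341/7) = -1.
Legendre symbol -1 ⇒ 7 is inert.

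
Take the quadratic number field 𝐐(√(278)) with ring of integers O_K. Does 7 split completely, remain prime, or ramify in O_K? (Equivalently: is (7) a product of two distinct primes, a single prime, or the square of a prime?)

d = 278 ≡ 2 (mod 4), so O_K = ℤ[√278] and disc(K) = 4d = 1112.
7 ∤ 1112, so 7 is unramified.
Compute (278/7) via Euler: 5^((7-1)/2) mod 7 = 6, so (278/7) = -1.
(278/7) = -1, so 7 is inert.

7 remains inert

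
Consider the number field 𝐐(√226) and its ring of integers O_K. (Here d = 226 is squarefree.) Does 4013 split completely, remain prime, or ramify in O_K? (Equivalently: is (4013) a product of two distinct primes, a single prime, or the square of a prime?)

226 mod 4 = 2, hence disc K = 4·226 = 904 and O_K = ℤ[√226].
Since gcd(4013, 904) = 1 the prime 4013 does not ramify.
Euler's criterion: 226^2006 mod 4013 = 1. Thus (226|4013) = 1.
(226/4013) = 1, so 4013 splits.

4013 splits in O_K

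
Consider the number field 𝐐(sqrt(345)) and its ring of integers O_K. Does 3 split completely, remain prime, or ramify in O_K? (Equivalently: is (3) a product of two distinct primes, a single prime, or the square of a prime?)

ramified

345 mod 4 = 1, hence disc K = 345 and O_K = ℤ[(1+√345)/2].
disc(K) = 345 = 3·115, so p = 3 is ramified.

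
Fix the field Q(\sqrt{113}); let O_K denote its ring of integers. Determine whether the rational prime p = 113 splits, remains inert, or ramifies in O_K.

113 mod 4 = 1, hence disc K = 113 and O_K = ℤ[(1+√113)/2].
disc(K) = 113 = 113·1, so p = 113 is ramified.

ramifies in O_K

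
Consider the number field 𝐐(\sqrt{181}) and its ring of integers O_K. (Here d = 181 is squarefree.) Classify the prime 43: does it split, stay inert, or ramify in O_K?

181 mod 4 = 1, hence disc K = 181 and O_K = ℤ[(1+√181)/2].
43 ∤ 181, so 43 is unramified.
(181/43) = 9^21 mod 43 = 1, giving Legendre symbol 1.
d is a quadratic residue mod p, hence 43 splits in O_K.

splits completely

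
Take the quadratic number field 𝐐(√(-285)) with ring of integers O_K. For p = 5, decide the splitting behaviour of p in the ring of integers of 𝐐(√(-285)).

d = -285 ≡ 3 (mod 4), so O_K = ℤ[√-285] and disc(K) = 4d = -1140.
5 divides disc(K) = -1140, so 5 ramifies.

ramified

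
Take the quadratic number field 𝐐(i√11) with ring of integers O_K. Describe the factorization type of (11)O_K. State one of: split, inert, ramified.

-11 mod 4 = 1, hence disc K = -11 and O_K = ℤ[(1+√-11)/2].
disc(K) = -11 = 11·(-1), so p = 11 is ramified.

11 is ramified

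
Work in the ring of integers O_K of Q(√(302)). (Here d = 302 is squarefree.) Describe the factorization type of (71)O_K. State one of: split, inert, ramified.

302 mod 4 = 2, hence disc K = 4·302 = 1208 and O_K = ℤ[√302].
Since gcd(71, 1208) = 1 the prime 71 does not ramify.
Compute (302/71) via Euler: 18^((71-1)/2) mod 71 = 1, so (302/71) = 1.
(302/71) = 1, so 71 splits.

splits completely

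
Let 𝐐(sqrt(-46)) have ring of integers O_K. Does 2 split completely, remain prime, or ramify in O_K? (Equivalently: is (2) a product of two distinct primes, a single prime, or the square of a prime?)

-46 mod 4 = 2, hence disc K = 4·(-46) = -184 and O_K = ℤ[√-46].
disc(K) = -184 = 2·(-92), so p = 2 is ramified.

ramifies in O_K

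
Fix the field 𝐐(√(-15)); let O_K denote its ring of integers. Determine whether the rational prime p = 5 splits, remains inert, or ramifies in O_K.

p ramifies

d = -15 ≡ 1 (mod 4), so O_K = ℤ[(1+√-15)/2] and disc(K) = d = -15.
5 divides disc(K) = -15, so 5 ramifies.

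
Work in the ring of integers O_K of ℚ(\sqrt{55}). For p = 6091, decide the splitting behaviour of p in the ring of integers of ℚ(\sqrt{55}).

split — (6091) = 𝔭₁𝔭₂ with 𝔭₁ ≠ 𝔭₂

55 mod 4 = 3, hence disc K = 4·55 = 220 and O_K = ℤ[√55].
6091 ∤ 220, so 6091 is unramified.
Legendre symbol by Euler's criterion: (55/6091) ≡ 55^3045 ≡ 1 (mod 6091), i.e. (55/6091) = 1.
d is a quadratic residue mod p, hence 6091 splits in O_K.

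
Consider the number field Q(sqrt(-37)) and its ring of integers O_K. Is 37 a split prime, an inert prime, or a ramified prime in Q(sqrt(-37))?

ramified — (37) = 𝔭²

Since -37 ≢ 1 mod 4, the ring of integers is ℤ[√-37] with discriminant 4·(-37) = -148.
disc(K) = -148 = 37·(-4), so p = 37 is ramified.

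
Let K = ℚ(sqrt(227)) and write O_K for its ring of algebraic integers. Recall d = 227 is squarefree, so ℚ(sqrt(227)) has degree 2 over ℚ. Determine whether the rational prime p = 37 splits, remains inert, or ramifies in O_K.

227 mod 4 = 3, hence disc K = 4·227 = 908 and O_K = ℤ[√227].
Since gcd(37, 908) = 1 the prime 37 does not ramify.
(227/37) = 5^18 mod 37 = 36, giving Legendre symbol -1.
(227/37) = -1, so 37 is inert.

p is inert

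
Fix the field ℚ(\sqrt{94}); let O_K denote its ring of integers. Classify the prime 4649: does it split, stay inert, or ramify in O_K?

94 mod 4 = 2, hence disc K = 4·94 = 376 and O_K = ℤ[√94].
4649 ∤ 376, so 4649 is unramified.
(94/4649) = 94^2324 mod 4649 = 4648, giving Legendre symbol -1.
(94/4649) = -1, so 4649 is inert.

p is inert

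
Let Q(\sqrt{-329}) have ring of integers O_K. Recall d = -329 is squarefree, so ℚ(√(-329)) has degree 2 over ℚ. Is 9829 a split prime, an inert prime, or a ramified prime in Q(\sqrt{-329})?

-329 mod 4 = 3, hence disc K = 4·(-329) = -1316 and O_K = ℤ[√-329].
disc(K) = -1316 is not divisible by 9829; 9829 is unramified.
Legendre symbol by Euler's criterion: (-329/9829) ≡ (-329)^4914 ≡ 1 (mod 9829), i.e. (-329/9829) = 1.
Legendre symbol 1 ⇒ 9829 is split.

9829 splits in O_K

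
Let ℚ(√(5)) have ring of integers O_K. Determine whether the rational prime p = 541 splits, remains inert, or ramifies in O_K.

541 splits in O_K

Since 5 ≡ 1 mod 4, the ring of integers is ℤ[(1+√5)/2] with discriminant 5.
541 ∤ 5, so 541 is unramified.
Compute (5/541) via Euler: 5^((541-1)/2) mod 541 = 1, so (5/541) = 1.
d is a quadratic residue mod p, hence 541 splits in O_K.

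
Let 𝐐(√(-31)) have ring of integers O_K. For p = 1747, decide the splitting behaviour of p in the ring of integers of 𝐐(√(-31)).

inert

d = -31 ≡ 1 (mod 4), so O_K = ℤ[(1+√-31)/2] and disc(K) = d = -31.
disc(K) = -31 is not divisible by 1747; 1747 is unramified.
Legendre symbol by Euler's criterion: (-31/1747) ≡ (-31)^873 ≡ 1746 (mod 1747), i.e. (-31/1747) = -1.
d is a non-residue mod p, hence 1747 remains inert in O_K.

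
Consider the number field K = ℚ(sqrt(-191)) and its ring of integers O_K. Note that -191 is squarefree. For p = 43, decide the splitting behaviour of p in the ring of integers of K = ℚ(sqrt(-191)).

-191 mod 4 = 1, hence disc K = -191 and O_K = ℤ[(1+√-191)/2].
Since gcd(43, -191) = 1 the prime 43 does not ramify.
(-191/43) = 24^21 mod 43 = 1, giving Legendre symbol 1.
Legendre symbol 1 ⇒ 43 is split.

p splits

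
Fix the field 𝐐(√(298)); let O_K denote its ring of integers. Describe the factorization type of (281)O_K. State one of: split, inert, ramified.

split

d = 298 ≡ 2 (mod 4), so O_K = ℤ[√298] and disc(K) = 4d = 1192.
disc(K) = 1192 is not divisible by 281; 281 is unramified.
Legendre symbol by Euler's criterion: (298/281) ≡ 298^140 ≡ 1 (mod 281), i.e. (298/281) = 1.
Legendre symbol 1 ⇒ 281 is split.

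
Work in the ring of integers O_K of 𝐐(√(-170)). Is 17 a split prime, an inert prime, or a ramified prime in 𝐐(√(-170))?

d = -170 ≡ 2 (mod 4), so O_K = ℤ[√-170] and disc(K) = 4d = -680.
disc(K) = -680 = 17·(-40), so p = 17 is ramified.

ramified — (17) = 𝔭²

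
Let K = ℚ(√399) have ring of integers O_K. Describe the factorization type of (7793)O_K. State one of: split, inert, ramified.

399 mod 4 = 3, hence disc K = 4·399 = 1596 and O_K = ℤ[√399].
disc(K) = 1596 is not divisible by 7793; 7793 is unramified.
(399/7793) = 399^3896 mod 7793 = 1, giving Legendre symbol 1.
Legendre symbol 1 ⇒ 7793 is split.

7793 splits in O_K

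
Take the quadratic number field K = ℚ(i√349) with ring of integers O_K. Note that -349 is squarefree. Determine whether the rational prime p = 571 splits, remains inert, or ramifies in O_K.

-349 mod 4 = 3, hence disc K = 4·(-349) = -1396 and O_K = ℤ[√-349].
disc(K) = -1396 is not divisible by 571; 571 is unramified.
Compute (-349/571) via Euler: 222^((571-1)/2) mod 571 = 1, so (-349/571) = 1.
(-349/571) = 1, so 571 splits.

split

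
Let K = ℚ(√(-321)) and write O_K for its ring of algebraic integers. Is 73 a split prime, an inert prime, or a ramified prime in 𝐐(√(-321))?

Since -321 ≢ 1 mod 4, the ring of integers is ℤ[√-321] with discriminant 4·(-321) = -1284.
73 ∤ -1284, so 73 is unramified.
Legendre symbol by Euler's criterion: (-321/73) ≡ (-321)^36 ≡ 72 (mod 73), i.e. (-321/73) = -1.
d is a non-residue mod p, hence 73 remains inert in O_K.

remains prime (inert)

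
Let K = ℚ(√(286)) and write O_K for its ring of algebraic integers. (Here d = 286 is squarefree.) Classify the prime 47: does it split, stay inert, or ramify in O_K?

286 mod 4 = 2, hence disc K = 4·286 = 1144 and O_K = ℤ[√286].
47 ∤ 1144, so 47 is unramified.
Legendre symbol by Euler's criterion: (286/47) ≡ 286^23 ≡ 1 (mod 47), i.e. (286/47) = 1.
Legendre symbol 1 ⇒ 47 is split.

47 splits in O_K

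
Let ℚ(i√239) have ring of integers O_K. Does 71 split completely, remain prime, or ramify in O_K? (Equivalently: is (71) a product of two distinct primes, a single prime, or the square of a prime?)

split

-239 mod 4 = 1, hence disc K = -239 and O_K = ℤ[(1+√-239)/2].
71 ∤ -239, so 71 is unramified.
(-239/71) = 45^35 mod 71 = 1, giving Legendre symbol 1.
(-239/71) = 1, so 71 splits.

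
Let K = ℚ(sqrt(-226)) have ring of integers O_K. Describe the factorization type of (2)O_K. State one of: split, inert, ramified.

d = -226 ≡ 2 (mod 4), so O_K = ℤ[√-226] and disc(K) = 4d = -904.
disc(K) = -904 = 2·(-452), so p = 2 is ramified.

ramifies in O_K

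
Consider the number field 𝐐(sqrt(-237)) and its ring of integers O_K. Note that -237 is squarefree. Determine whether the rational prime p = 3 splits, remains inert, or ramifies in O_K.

Since -237 ≢ 1 mod 4, the ring of integers is ℤ[√-237] with discriminant 4·(-237) = -948.
3 divides disc(K) = -948, so 3 ramifies.

ramified — (3) = 𝔭²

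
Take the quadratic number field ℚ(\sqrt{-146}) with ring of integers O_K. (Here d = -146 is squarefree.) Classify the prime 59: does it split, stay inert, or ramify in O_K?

Since -146 ≢ 1 mod 4, the ring of integers is ℤ[√-146] with discriminant 4·(-146) = -584.
disc(K) = -584 is not divisible by 59; 59 is unramified.
(-146/59) = 31^29 mod 59 = 58, giving Legendre symbol -1.
Legendre symbol -1 ⇒ 59 is inert.

remains prime (inert)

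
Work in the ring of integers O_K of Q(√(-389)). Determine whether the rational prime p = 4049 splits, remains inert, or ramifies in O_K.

splits completely

-389 mod 4 = 3, hence disc K = 4·(-389) = -1556 and O_K = ℤ[√-389].
disc(K) = -1556 is not divisible by 4049; 4049 is unramified.
Euler's criterion: (-389)^2024 mod 4049 = 1. Thus (-389|4049) = 1.
d is a quadratic residue mod p, hence 4049 splits in O_K.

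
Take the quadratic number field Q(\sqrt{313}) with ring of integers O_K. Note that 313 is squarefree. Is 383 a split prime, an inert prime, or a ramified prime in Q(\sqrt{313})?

383 splits in O_K

313 mod 4 = 1, hence disc K = 313 and O_K = ℤ[(1+√313)/2].
disc(K) = 313 is not divisible by 383; 383 is unramified.
Euler's criterion: 313^191 mod 383 = 1. Thus (313|383) = 1.
Legendre symbol 1 ⇒ 383 is split.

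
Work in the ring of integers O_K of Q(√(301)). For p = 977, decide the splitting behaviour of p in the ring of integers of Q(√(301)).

977 splits in O_K

301 mod 4 = 1, hence disc K = 301 and O_K = ℤ[(1+√301)/2].
Since gcd(977, 301) = 1 the prime 977 does not ramify.
(301/977) = 301^488 mod 977 = 1, giving Legendre symbol 1.
d is a quadratic residue mod p, hence 977 splits in O_K.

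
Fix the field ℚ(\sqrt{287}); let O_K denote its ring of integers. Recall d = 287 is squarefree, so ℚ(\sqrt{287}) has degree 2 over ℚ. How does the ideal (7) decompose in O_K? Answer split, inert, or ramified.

ramified

d = 287 ≡ 3 (mod 4), so O_K = ℤ[√287] and disc(K) = 4d = 1148.
7 divides disc(K) = 1148, so 7 ramifies.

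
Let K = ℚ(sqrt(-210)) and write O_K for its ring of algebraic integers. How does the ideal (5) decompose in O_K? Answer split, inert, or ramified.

d = -210 ≡ 2 (mod 4), so O_K = ℤ[√-210] and disc(K) = 4d = -840.
Ramification test: 5 | -840. The prime 5 ramifies in K.

p ramifies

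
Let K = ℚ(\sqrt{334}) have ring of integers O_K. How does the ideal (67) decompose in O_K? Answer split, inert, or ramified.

334 mod 4 = 2, hence disc K = 4·334 = 1336 and O_K = ℤ[√334].
disc(K) = 1336 is not divisible by 67; 67 is unramified.
(334/67) = 66^33 mod 67 = 66, giving Legendre symbol -1.
d is a non-residue mod p, hence 67 remains inert in O_K.

67 remains inert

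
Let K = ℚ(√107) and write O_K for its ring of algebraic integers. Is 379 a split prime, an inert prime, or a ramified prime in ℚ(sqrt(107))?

107 mod 4 = 3, hence disc K = 4·107 = 428 and O_K = ℤ[√107].
disc(K) = 428 is not divisible by 379; 379 is unramified.
Legendre symbol by Euler's criterion: (107/379) ≡ 107^189 ≡ 1 (mod 379), i.e. (107/379) = 1.
Legendre symbol 1 ⇒ 379 is split.

splits completely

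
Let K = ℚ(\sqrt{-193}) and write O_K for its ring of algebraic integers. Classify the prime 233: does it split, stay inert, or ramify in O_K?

233 remains inert

-193 mod 4 = 3, hence disc K = 4·(-193) = -772 and O_K = ℤ[√-193].
233 ∤ -772, so 233 is unramified.
(-193/233) = 40^116 mod 233 = 232, giving Legendre symbol -1.
d is a non-residue mod p, hence 233 remains inert in O_K.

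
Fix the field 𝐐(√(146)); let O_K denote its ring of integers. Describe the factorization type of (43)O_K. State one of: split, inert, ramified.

146 mod 4 = 2, hence disc K = 4·146 = 584 and O_K = ℤ[√146].
43 ∤ 584, so 43 is unramified.
Euler's criterion: 146^21 mod 43 = 1. Thus (146|43) = 1.
d is a quadratic residue mod p, hence 43 splits in O_K.

split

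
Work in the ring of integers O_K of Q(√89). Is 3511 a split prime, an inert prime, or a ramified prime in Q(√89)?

splits completely

Since 89 ≡ 1 mod 4, the ring of integers is ℤ[(1+√89)/2] with discriminant 89.
Since gcd(3511, 89) = 1 the prime 3511 does not ramify.
Euler's criterion: 89^1755 mod 3511 = 1. Thus (89|3511) = 1.
d is a quadratic residue mod p, hence 3511 splits in O_K.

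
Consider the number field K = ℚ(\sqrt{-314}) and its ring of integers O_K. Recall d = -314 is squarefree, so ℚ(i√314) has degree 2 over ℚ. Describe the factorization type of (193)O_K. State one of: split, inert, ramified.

Since -314 ≢ 1 mod 4, the ring of integers is ℤ[√-314] with discriminant 4·(-314) = -1256.
193 ∤ -1256, so 193 is unramified.
(-314/193) = 72^96 mod 193 = 1, giving Legendre symbol 1.
d is a quadratic residue mod p, hence 193 splits in O_K.

193 splits in O_K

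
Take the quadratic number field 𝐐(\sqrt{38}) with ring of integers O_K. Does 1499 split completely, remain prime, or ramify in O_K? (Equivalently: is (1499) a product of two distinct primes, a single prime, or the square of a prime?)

split — (1499) = 𝔭₁𝔭₂ with 𝔭₁ ≠ 𝔭₂

38 mod 4 = 2, hence disc K = 4·38 = 152 and O_K = ℤ[√38].
Since gcd(1499, 152) = 1 the prime 1499 does not ramify.
Compute (38/1499) via Euler: 38^((1499-1)/2) mod 1499 = 1, so (38/1499) = 1.
Legendre symbol 1 ⇒ 1499 is split.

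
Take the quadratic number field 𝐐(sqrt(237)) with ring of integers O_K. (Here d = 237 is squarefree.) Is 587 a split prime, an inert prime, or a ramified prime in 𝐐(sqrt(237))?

d = 237 ≡ 1 (mod 4), so O_K = ℤ[(1+√237)/2] and disc(K) = d = 237.
Since gcd(587, 237) = 1 the prime 587 does not ramify.
(237/587) = 237^293 mod 587 = 1, giving Legendre symbol 1.
(237/587) = 1, so 587 splits.

587 splits in O_K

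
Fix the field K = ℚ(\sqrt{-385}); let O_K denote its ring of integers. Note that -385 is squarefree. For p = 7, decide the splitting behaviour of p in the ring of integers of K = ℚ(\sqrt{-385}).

ramifies in O_K

Since -385 ≢ 1 mod 4, the ring of integers is ℤ[√-385] with discriminant 4·(-385) = -1540.
disc(K) = -1540 = 7·(-220), so p = 7 is ramified.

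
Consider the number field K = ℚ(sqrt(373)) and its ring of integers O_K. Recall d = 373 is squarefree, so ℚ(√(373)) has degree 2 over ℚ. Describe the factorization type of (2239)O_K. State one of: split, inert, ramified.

2239 splits in O_K

Since 373 ≡ 1 mod 4, the ring of integers is ℤ[(1+√373)/2] with discriminant 373.
disc(K) = 373 is not divisible by 2239; 2239 is unramified.
Legendre symbol by Euler's criterion: (373/2239) ≡ 373^1119 ≡ 1 (mod 2239), i.e. (373/2239) = 1.
Legendre symbol 1 ⇒ 2239 is split.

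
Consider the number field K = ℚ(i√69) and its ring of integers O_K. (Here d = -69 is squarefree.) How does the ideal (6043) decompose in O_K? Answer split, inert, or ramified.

d = -69 ≡ 3 (mod 4), so O_K = ℤ[√-69] and disc(K) = 4d = -276.
Since gcd(6043, -276) = 1 the prime 6043 does not ramify.
Euler's criterion: (-69)^3021 mod 6043 = 1. Thus (-69|6043) = 1.
Legendre symbol 1 ⇒ 6043 is split.

splits completely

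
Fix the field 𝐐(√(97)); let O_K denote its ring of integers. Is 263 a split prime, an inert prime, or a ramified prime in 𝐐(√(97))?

remains prime (inert)

d = 97 ≡ 1 (mod 4), so O_K = ℤ[(1+√97)/2] and disc(K) = d = 97.
Since gcd(263, 97) = 1 the prime 263 does not ramify.
(97/263) = 97^131 mod 263 = 262, giving Legendre symbol -1.
d is a non-residue mod p, hence 263 remains inert in O_K.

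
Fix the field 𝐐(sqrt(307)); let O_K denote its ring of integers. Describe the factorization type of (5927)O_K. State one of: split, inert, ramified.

Since 307 ≢ 1 mod 4, the ring of integers is ℤ[√307] with discriminant 4·307 = 1228.
disc(K) = 1228 is not divisible by 5927; 5927 is unramified.
Legendre symbol by Euler's criterion: (307/5927) ≡ 307^2963 ≡ 5926 (mod 5927), i.e. (307/5927) = -1.
Legendre symbol -1 ⇒ 5927 is inert.

inert — (5927) stays prime in O_K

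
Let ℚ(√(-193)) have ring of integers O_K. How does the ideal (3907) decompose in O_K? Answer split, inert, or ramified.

splits completely

-193 mod 4 = 3, hence disc K = 4·(-193) = -772 and O_K = ℤ[√-193].
disc(K) = -772 is not divisible by 3907; 3907 is unramified.
(-193/3907) = 3714^1953 mod 3907 = 1, giving Legendre symbol 1.
(-193/3907) = 1, so 3907 splits.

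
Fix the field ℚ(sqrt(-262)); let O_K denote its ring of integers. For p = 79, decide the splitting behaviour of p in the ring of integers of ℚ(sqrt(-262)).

inert

d = -262 ≡ 2 (mod 4), so O_K = ℤ[√-262] and disc(K) = 4d = -1048.
79 ∤ -1048, so 79 is unramified.
Legendre symbol by Euler's criterion: (-262/79) ≡ (-262)^39 ≡ 78 (mod 79), i.e. (-262/79) = -1.
Legendre symbol -1 ⇒ 79 is inert.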